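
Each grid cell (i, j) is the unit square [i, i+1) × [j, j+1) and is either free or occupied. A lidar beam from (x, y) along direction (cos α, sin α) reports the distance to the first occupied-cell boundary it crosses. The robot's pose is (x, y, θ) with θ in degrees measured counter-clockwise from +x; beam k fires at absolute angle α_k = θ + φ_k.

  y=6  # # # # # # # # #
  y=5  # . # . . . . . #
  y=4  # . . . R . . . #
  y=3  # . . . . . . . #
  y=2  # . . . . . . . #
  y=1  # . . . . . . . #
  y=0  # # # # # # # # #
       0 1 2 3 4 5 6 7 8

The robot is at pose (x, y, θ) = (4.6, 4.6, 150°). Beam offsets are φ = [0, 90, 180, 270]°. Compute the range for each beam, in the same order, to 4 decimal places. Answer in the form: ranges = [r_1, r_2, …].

ranges = [1.8475, 4.1569, 3.9260, 1.6166]

beam 1: φ=0°, α=150°
  dir = (cos 150°, sin 150°) = (-0.8660, 0.5000); from cell (4,4)
  next x-line at t=0.6928, next y-line at t=0.8000; Δt_x=1.1547, Δt_y=2.0000
    x: enter (3,4) at t=0.6928
    y: enter (3,5) at t=0.8000
    x: enter (2,5) at t=1.8475 ← occupied
  → r_1 = 1.8475
beam 2: φ=90°, α=240°
  dir = (cos 240°, sin 240°) = (-0.5000, -0.8660); from cell (4,4)
  next x-line at t=1.2000, next y-line at t=0.6928; Δt_x=2.0000, Δt_y=1.1547
    y: enter (4,3) at t=0.6928
    x: enter (3,3) at t=1.2000
    y: enter (3,2) at t=1.8475
    y: enter (3,1) at t=3.0022
    x: enter (2,1) at t=3.2000
    y: enter (2,0) at t=4.1569 ← occupied
  → r_2 = 4.1569
beam 3: φ=180°, α=330°
  dir = (cos 330°, sin 330°) = (0.8660, -0.5000); from cell (4,4)
  next x-line at t=0.4619, next y-line at t=1.2000; Δt_x=1.1547, Δt_y=2.0000
    x: enter (5,4) at t=0.4619
    y: enter (5,3) at t=1.2000
    x: enter (6,3) at t=1.6166
    x: enter (7,3) at t=2.7713
    y: enter (7,2) at t=3.2000
    x: enter (8,2) at t=3.9260 ← occupied
  → r_3 = 3.9260
beam 4: φ=270°, α=60°
  dir = (cos 60°, sin 60°) = (0.5000, 0.8660); from cell (4,4)
  next x-line at t=0.8000, next y-line at t=0.4619; Δt_x=2.0000, Δt_y=1.1547
    y: enter (4,5) at t=0.4619
    x: enter (5,5) at t=0.8000
    y: enter (5,6) at t=1.6166 ← occupied
  → r_4 = 1.6166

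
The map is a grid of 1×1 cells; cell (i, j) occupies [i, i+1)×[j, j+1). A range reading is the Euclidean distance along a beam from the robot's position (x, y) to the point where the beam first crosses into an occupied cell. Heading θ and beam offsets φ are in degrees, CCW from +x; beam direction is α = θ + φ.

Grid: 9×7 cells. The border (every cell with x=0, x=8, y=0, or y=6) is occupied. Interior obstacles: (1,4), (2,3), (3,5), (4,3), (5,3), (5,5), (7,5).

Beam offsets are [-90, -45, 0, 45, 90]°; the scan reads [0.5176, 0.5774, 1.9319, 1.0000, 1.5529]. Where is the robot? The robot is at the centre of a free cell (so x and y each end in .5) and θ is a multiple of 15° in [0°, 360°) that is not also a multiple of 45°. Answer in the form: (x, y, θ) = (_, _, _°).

Candidates: 28 free-cell centres × 16 headings = 448 poses. Raycast each; keep the one whose scan matches to 4 dp.
  (6.5, 1.5, 285°): beam 1 = 1.9319 ≠ 0.5176 ✗
  (4.5, 5.5, 165°): beam 3 = 0.5176 ≠ 1.9319 ✗
  (1.5, 2.5, 15°): beam 1 = 1.5529 ≠ 0.5176 ✗
  (6.5, 2.5, 15°): beam 1 = 1.5529 ≠ 0.5176 ✗
  …
  (2.5, 4.5, 345°): r_1=0.5176, r_2=0.5774, r_3=1.9319, r_4=1.0000, r_5=1.5529 — all match ✓
No second candidate reproduces the full scan.

(x, y, θ) = (2.5, 4.5, 345°)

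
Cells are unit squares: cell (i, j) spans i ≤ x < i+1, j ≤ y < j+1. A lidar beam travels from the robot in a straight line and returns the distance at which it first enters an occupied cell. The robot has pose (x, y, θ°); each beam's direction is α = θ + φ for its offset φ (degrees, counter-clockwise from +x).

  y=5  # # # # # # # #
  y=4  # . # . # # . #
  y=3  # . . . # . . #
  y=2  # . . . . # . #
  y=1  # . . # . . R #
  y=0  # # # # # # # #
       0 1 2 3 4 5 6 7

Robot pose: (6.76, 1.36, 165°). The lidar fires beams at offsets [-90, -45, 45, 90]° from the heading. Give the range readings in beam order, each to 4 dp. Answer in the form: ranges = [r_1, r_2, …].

beam 1: φ=-90°, α=75°
  cosα=0.2588 sinα=0.9659 | (6,1) | tMaxX 0.9273 tMaxY 0.6626 | tΔX 3.8637 tΔY 1.0353
    t=0.6626 [y] (6,2)
    t=0.9273 [x] (7,2) — stop
  → r_1 = 0.9273
beam 2: φ=-45°, α=120°
  cosα=-0.5000 sinα=0.8660 | (6,1) | tMaxX 1.5200 tMaxY 0.7390 | tΔX 2.0000 tΔY 1.1547
    t=0.7390 [y] (6,2)
    t=1.5200 [x] (5,2) — stop
  → r_2 = 1.5200
beam 3: φ=45°, α=210°
  cosα=-0.8660 sinα=-0.5000 | (6,1) | tMaxX 0.8776 tMaxY 0.7200 | tΔX 1.1547 tΔY 2.0000
    t=0.7200 [y] (6,0) — stop
  → r_3 = 0.7200
beam 4: φ=90°, α=255°
  cosα=-0.2588 sinα=-0.9659 | (6,1) | tMaxX 2.9364 tMaxY 0.3727 | tΔX 3.8637 tΔY 1.0353
    t=0.3727 [y] (6,0) — stop
  → r_4 = 0.3727

ranges = [0.9273, 1.5200, 0.7200, 0.3727]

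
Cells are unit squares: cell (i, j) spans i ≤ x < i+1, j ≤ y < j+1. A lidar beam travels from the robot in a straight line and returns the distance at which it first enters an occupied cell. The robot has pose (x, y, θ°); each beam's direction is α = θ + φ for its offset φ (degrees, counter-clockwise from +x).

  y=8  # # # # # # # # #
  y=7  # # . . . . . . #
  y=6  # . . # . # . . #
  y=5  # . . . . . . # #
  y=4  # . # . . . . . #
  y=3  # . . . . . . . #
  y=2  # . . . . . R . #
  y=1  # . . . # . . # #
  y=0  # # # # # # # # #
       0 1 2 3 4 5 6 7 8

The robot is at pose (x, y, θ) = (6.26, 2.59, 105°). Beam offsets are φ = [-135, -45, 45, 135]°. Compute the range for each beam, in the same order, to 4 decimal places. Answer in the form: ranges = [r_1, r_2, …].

ranges = [1.1800, 2.7828, 3.7643, 1.8360]

beam 1: φ=-135°, α=330°
  dir = (cos 330°, sin 330°) = (0.8660, -0.5000); from cell (6,2)
  next x-line at t=0.8545, next y-line at t=1.1800; Δt_x=1.1547, Δt_y=2.0000
    x: enter (7,2) at t=0.8545
    y: enter (7,1) at t=1.1800 ← occupied
  → r_1 = 1.1800
beam 2: φ=-45°, α=60°
  dir = (cos 60°, sin 60°) = (0.5000, 0.8660); from cell (6,2)
  next x-line at t=1.4800, next y-line at t=0.4734; Δt_x=2.0000, Δt_y=1.1547
    y: enter (6,3) at t=0.4734
    x: enter (7,3) at t=1.4800
    y: enter (7,4) at t=1.6281
    y: enter (7,5) at t=2.7828 ← occupied
  → r_2 = 2.7828
beam 3: φ=45°, α=150°
  dir = (cos 150°, sin 150°) = (-0.8660, 0.5000); from cell (6,2)
  next x-line at t=0.3002, next y-line at t=0.8200; Δt_x=1.1547, Δt_y=2.0000
    x: enter (5,2) at t=0.3002
    y: enter (5,3) at t=0.8200
    x: enter (4,3) at t=1.4549
    x: enter (3,3) at t=2.6096
    y: enter (3,4) at t=2.8200
    x: enter (2,4) at t=3.7643 ← occupied
  → r_3 = 3.7643
beam 4: φ=135°, α=240°
  dir = (cos 240°, sin 240°) = (-0.5000, -0.8660); from cell (6,2)
  next x-line at t=0.5200, next y-line at t=0.6813; Δt_x=2.0000, Δt_y=1.1547
    x: enter (5,2) at t=0.5200
    y: enter (5,1) at t=0.6813
    y: enter (5,0) at t=1.8360 ← occupied
  → r_4 = 1.8360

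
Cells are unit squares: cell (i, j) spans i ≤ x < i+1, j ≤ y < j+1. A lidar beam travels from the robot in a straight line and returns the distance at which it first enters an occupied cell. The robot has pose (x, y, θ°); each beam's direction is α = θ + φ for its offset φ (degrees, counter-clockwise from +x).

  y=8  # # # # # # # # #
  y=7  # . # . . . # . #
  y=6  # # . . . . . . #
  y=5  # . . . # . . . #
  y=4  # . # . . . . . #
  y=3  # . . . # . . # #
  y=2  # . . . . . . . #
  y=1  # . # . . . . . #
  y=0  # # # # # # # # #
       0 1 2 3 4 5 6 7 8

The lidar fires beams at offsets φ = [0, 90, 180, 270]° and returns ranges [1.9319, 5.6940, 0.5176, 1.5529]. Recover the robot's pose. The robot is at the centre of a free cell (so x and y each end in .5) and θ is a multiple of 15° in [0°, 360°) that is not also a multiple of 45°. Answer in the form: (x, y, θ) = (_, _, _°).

Enumerate (i+0.5, j+0.5, θ) over the 41 free cells and 16 admissible headings. For each, cast all 4 beams and compare to the given ranges.
  (6.5, 2.5, 60°): beam 1 = 1.0000 ≠ 1.9319 ✗
  (1.5, 4.5, 300°): beam 1 = 2.8868 ≠ 1.9319 ✗
  (4.5, 1.5, 75°): beam 1 = 1.5529 ≠ 1.9319 ✗
  …
  (6.5, 1.5, 75°): r_1=1.9319, r_2=5.6940, r_3=0.5176, r_4=1.5529 — all match ✓
Unique over the lattice → pose = (6.5, 1.5, 75°).

(x, y, θ) = (6.5, 1.5, 75°)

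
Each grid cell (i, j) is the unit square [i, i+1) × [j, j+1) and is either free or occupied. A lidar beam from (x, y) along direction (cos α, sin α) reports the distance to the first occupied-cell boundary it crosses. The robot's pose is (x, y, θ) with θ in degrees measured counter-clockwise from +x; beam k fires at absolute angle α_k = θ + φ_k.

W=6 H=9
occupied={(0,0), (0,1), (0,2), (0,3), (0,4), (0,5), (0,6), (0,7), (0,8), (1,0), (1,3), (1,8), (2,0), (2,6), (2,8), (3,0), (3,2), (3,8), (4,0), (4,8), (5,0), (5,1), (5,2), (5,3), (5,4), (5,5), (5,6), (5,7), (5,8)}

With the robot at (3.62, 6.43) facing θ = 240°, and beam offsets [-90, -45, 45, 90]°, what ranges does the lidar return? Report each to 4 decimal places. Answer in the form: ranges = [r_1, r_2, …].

ranges = [0.7159, 0.6419, 5.3319, 1.5935]

beam 1: φ=-90°, α=150°
  d=(-0.8660,0.5000)  start (3,6)  tX=0.7159 tY=1.1400  stride 1/|dx|=1.1547 1/|dy|=2.0000
    cross x-line → (2,6), t=0.7159 (wall)
  → r_1 = 0.7159
beam 2: φ=-45°, α=195°
  d=(-0.9659,-0.2588)  start (3,6)  tX=0.6419 tY=1.6614  stride 1/|dx|=1.0353 1/|dy|=3.8637
    cross x-line → (2,6), t=0.6419 (wall)
  → r_2 = 0.6419
beam 3: φ=45°, α=285°
  d=(0.2588,-0.9659)  start (3,6)  tX=1.4682 tY=0.4452  stride 1/|dx|=3.8637 1/|dy|=1.0353
    cross y-line → (3,5), t=0.4452
    cross x-line → (4,5), t=1.4682
    cross y-line → (4,4), t=1.4804
    cross y-line → (4,3), t=2.5157
    cross y-line → (4,2), t=3.5510
    cross y-line → (4,1), t=4.5863
    cross x-line → (5,1), t=5.3319 (wall)
  → r_3 = 5.3319
beam 4: φ=90°, α=330°
  d=(0.8660,-0.5000)  start (3,6)  tX=0.4388 tY=0.8600  stride 1/|dx|=1.1547 1/|dy|=2.0000
    cross x-line → (4,6), t=0.4388
    cross y-line → (4,5), t=0.8600
    cross x-line → (5,5), t=1.5935 (wall)
  → r_4 = 1.5935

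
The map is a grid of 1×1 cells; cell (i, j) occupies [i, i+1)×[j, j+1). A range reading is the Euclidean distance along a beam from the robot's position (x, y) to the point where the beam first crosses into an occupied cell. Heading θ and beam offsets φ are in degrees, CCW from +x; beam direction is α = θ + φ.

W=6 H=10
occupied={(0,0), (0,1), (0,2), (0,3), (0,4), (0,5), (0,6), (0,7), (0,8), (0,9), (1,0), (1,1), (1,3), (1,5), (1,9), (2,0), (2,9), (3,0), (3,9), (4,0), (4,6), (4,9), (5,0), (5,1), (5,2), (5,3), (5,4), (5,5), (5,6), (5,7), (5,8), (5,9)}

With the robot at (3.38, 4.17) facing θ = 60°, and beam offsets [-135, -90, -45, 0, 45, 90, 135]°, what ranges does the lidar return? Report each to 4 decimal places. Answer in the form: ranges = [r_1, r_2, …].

ranges = [3.2818, 1.8706, 1.6771, 2.1131, 5.0004, 1.6600, 1.4287]

beam 1: φ=-135°, α=285°
  d=(0.2588,-0.9659)  start (3,4)  tX=2.3955 tY=0.1760  stride 1/|dx|=3.8637 1/|dy|=1.0353
    cross y-line → (3,3), t=0.1760
    cross y-line → (3,2), t=1.2113
    cross y-line → (3,1), t=2.2465
    cross x-line → (4,1), t=2.3955
    cross y-line → (4,0), t=3.2818 (wall)
  → r_1 = 3.2818
beam 2: φ=-90°, α=330°
  d=(0.8660,-0.5000)  start (3,4)  tX=0.7159 tY=0.3400  stride 1/|dx|=1.1547 1/|dy|=2.0000
    cross y-line → (3,3), t=0.3400
    cross x-line → (4,3), t=0.7159
    cross x-line → (5,3), t=1.8706 (wall)
  → r_2 = 1.8706
beam 3: φ=-45°, α=15°
  d=(0.9659,0.2588)  start (3,4)  tX=0.6419 tY=3.2069  stride 1/|dx|=1.0353 1/|dy|=3.8637
    cross x-line → (4,4), t=0.6419
    cross x-line → (5,4), t=1.6771 (wall)
  → r_3 = 1.6771
beam 4: φ=0°, α=60°
  d=(0.5000,0.8660)  start (3,4)  tX=1.2400 tY=0.9584  stride 1/|dx|=2.0000 1/|dy|=1.1547
    cross y-line → (3,5), t=0.9584
    cross x-line → (4,5), t=1.2400
    cross y-line → (4,6), t=2.1131 (wall)
  → r_4 = 2.1131
beam 5: φ=45°, α=105°
  d=(-0.2588,0.9659)  start (3,4)  tX=1.4682 tY=0.8593  stride 1/|dx|=3.8637 1/|dy|=1.0353
    cross y-line → (3,5), t=0.8593
    cross x-line → (2,5), t=1.4682
    cross y-line → (2,6), t=1.8946
    cross y-line → (2,7), t=2.9298
    cross y-line → (2,8), t=3.9651
    cross y-line → (2,9), t=5.0004 (wall)
  → r_5 = 5.0004
beam 6: φ=90°, α=150°
  d=(-0.8660,0.5000)  start (3,4)  tX=0.4388 tY=1.6600  stride 1/|dx|=1.1547 1/|dy|=2.0000
    cross x-line → (2,4), t=0.4388
    cross x-line → (1,4), t=1.5935
    cross y-line → (1,5), t=1.6600 (wall)
  → r_6 = 1.6600
beam 7: φ=135°, α=195°
  d=(-0.9659,-0.2588)  start (3,4)  tX=0.3934 tY=0.6568  stride 1/|dx|=1.0353 1/|dy|=3.8637
    cross x-line → (2,4), t=0.3934
    cross y-line → (2,3), t=0.6568
    cross x-line → (1,3), t=1.4287 (wall)
  → r_7 = 1.4287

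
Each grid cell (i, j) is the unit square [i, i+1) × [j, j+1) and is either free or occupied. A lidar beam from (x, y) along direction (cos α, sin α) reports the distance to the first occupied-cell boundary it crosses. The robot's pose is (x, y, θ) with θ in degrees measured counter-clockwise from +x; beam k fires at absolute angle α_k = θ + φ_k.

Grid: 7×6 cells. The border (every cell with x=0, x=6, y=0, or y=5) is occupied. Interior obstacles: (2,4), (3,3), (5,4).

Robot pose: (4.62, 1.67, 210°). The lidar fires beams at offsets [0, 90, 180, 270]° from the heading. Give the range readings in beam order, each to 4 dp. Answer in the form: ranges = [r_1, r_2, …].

beam 1: φ=0°, α=210°
  direction (-0.8660, -0.5000); cell (4,1); t to first gridline: x 0.7159, y 1.3400 (then +1.1547 / +2.0000)
    (3,1) via x @ 0.7159
    (3,0) via y @ 1.3400  # hit
  → r_1 = 1.3400
beam 2: φ=90°, α=300°
  direction (0.5000, -0.8660); cell (4,1); t to first gridline: x 0.7600, y 0.7736 (then +2.0000 / +1.1547)
    (5,1) via x @ 0.7600
    (5,0) via y @ 0.7736  # hit
  → r_2 = 0.7736
beam 3: φ=180°, α=30°
  direction (0.8660, 0.5000); cell (4,1); t to first gridline: x 0.4388, y 0.6600 (then +1.1547 / +2.0000)
    (5,1) via x @ 0.4388
    (5,2) via y @ 0.6600
    (6,2) via x @ 1.5935  # hit
  → r_3 = 1.5935
beam 4: φ=270°, α=120°
  direction (-0.5000, 0.8660); cell (4,1); t to first gridline: x 1.2400, y 0.3811 (then +2.0000 / +1.1547)
    (4,2) via y @ 0.3811
    (3,2) via x @ 1.2400
    (3,3) via y @ 1.5358  # hit
  → r_4 = 1.5358

ranges = [1.3400, 0.7736, 1.5935, 1.5358]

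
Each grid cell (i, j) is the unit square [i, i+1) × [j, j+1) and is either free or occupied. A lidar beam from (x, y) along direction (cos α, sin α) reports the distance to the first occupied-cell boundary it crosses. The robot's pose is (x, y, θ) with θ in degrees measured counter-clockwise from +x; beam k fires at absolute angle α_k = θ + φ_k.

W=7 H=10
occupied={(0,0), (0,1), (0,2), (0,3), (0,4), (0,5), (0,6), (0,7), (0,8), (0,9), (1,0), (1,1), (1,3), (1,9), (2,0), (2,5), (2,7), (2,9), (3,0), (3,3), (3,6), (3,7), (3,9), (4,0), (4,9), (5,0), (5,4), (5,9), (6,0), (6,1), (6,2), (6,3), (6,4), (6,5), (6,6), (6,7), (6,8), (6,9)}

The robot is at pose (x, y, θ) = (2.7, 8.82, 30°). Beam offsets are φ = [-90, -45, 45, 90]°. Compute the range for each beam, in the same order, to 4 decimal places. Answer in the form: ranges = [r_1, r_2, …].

ranges = [0.9469, 3.4164, 0.1863, 0.2078]

beam 1: φ=-90°, α=300°
  cosα=0.5000 sinα=-0.8660 | (2,8) | tMaxX 0.6000 tMaxY 0.9469 | tΔX 2.0000 tΔY 1.1547
    t=0.6000 [x] (3,8)
    t=0.9469 [y] (3,7) — stop
  → r_1 = 0.9469
beam 2: φ=-45°, α=345°
  cosα=0.9659 sinα=-0.2588 | (2,8) | tMaxX 0.3106 tMaxY 3.1682 | tΔX 1.0353 tΔY 3.8637
    t=0.3106 [x] (3,8)
    t=1.3459 [x] (4,8)
    t=2.3811 [x] (5,8)
    t=3.1682 [y] (5,7)
    t=3.4164 [x] (6,7) — stop
  → r_2 = 3.4164
beam 3: φ=45°, α=75°
  cosα=0.2588 sinα=0.9659 | (2,8) | tMaxX 1.1591 tMaxY 0.1863 | tΔX 3.8637 tΔY 1.0353
    t=0.1863 [y] (2,9) — stop
  → r_3 = 0.1863
beam 4: φ=90°, α=120°
  cosα=-0.5000 sinα=0.8660 | (2,8) | tMaxX 1.4000 tMaxY 0.2078 | tΔX 2.0000 tΔY 1.1547
    t=0.2078 [y] (2,9) — stop
  → r_4 = 0.2078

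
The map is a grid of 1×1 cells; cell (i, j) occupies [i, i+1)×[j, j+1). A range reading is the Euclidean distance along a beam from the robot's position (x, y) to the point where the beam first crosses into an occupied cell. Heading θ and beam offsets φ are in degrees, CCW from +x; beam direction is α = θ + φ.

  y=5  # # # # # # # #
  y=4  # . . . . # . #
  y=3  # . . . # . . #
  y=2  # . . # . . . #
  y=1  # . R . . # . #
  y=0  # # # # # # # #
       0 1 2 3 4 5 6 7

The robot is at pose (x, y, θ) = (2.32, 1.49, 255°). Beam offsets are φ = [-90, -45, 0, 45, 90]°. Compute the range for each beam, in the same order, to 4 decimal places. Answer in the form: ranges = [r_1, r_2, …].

beam 1: φ=-90°, α=165°
  direction (-0.9659, 0.2588); cell (2,1); t to first gridline: x 0.3313, y 1.9705 (then +1.0353 / +3.8637)
    (1,1) via x @ 0.3313
    (0,1) via x @ 1.3666  # hit
  → r_1 = 1.3666
beam 2: φ=-45°, α=210°
  direction (-0.8660, -0.5000); cell (2,1); t to first gridline: x 0.3695, y 0.9800 (then +1.1547 / +2.0000)
    (1,1) via x @ 0.3695
    (1,0) via y @ 0.9800  # hit
  → r_2 = 0.9800
beam 3: φ=0°, α=255°
  direction (-0.2588, -0.9659); cell (2,1); t to first gridline: x 1.2364, y 0.5073 (then +3.8637 / +1.0353)
    (2,0) via y @ 0.5073  # hit
  → r_3 = 0.5073
beam 4: φ=45°, α=300°
  direction (0.5000, -0.8660); cell (2,1); t to first gridline: x 1.3600, y 0.5658 (then +2.0000 / +1.1547)
    (2,0) via y @ 0.5658  # hit
  → r_4 = 0.5658
beam 5: φ=90°, α=345°
  direction (0.9659, -0.2588); cell (2,1); t to first gridline: x 0.7040, y 1.8932 (then +1.0353 / +3.8637)
    (3,1) via x @ 0.7040
    (4,1) via x @ 1.7393
    (4,0) via y @ 1.8932  # hit
  → r_5 = 1.8932

ranges = [1.3666, 0.9800, 0.5073, 0.5658, 1.8932]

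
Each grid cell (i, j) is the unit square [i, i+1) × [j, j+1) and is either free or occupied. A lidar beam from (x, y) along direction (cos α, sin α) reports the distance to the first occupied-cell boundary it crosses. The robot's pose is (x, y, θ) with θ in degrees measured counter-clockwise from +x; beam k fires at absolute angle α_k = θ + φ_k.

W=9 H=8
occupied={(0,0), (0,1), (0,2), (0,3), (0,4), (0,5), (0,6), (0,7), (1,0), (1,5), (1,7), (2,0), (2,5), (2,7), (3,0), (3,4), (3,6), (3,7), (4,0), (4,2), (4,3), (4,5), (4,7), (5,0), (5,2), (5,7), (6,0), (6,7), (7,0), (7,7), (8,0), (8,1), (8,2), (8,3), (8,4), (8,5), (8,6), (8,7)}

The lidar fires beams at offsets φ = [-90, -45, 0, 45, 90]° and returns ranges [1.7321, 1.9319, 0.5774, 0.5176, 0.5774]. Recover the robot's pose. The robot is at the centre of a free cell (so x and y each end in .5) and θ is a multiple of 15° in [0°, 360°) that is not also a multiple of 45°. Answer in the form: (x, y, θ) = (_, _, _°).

The pose lattice has 34·16 = 544 candidates. Test each by forward raycasting.
  (5.5, 6.5, 120°): beam 1 = 1.0000 ≠ 1.7321 ✗
  (3.5, 3.5, 75°): beam 1 = 0.5176 ≠ 1.7321 ✗
  (5.5, 1.5, 240°): beam 1 = 1.0000 ≠ 1.7321 ✗
  (7.5, 5.5, 255°): beam 1 = 3.6235 ≠ 1.7321 ✗
  …
  (7.5, 1.5, 240°): r_1=1.7321, r_2=1.9319, r_3=0.5774, r_4=0.5176, r_5=0.5774 — all match ✓
Unique over the lattice → pose = (7.5, 1.5, 240°).

(x, y, θ) = (7.5, 1.5, 240°)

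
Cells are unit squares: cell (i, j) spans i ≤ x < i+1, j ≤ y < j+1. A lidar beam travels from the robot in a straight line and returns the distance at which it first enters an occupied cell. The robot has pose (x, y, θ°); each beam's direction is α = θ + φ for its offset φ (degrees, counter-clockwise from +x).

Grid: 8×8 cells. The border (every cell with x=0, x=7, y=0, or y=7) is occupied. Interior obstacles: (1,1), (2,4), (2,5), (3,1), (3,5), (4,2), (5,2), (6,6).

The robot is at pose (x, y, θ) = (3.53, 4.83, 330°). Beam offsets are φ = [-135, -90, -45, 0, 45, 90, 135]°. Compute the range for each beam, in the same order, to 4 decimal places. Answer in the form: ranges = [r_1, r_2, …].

ranges = [0.5487, 3.2678, 1.8946, 4.0068, 3.5924, 0.1963, 0.1760]

beam 1: φ=-135°, α=195°
  direction (-0.9659, -0.2588); cell (3,4); t to first gridline: x 0.5487, y 3.2069 (then +1.0353 / +3.8637)
    (2,4) via x @ 0.5487  # hit
  → r_1 = 0.5487
beam 2: φ=-90°, α=240°
  direction (-0.5000, -0.8660); cell (3,4); t to first gridline: x 1.0600, y 0.9584 (then +2.0000 / +1.1547)
    (3,3) via y @ 0.9584
    (2,3) via x @ 1.0600
    (2,2) via y @ 2.1131
    (1,2) via x @ 3.0600
    (1,1) via y @ 3.2678  # hit
  → r_2 = 3.2678
beam 3: φ=-45°, α=285°
  direction (0.2588, -0.9659); cell (3,4); t to first gridline: x 1.8159, y 0.8593 (then +3.8637 / +1.0353)
    (3,3) via y @ 0.8593
    (4,3) via x @ 1.8159
    (4,2) via y @ 1.8946  # hit
  → r_3 = 1.8946
beam 4: φ=0°, α=330°
  direction (0.8660, -0.5000); cell (3,4); t to first gridline: x 0.5427, y 1.6600 (then +1.1547 / +2.0000)
    (4,4) via x @ 0.5427
    (4,3) via y @ 1.6600
    (5,3) via x @ 1.6974
    (6,3) via x @ 2.8521
    (6,2) via y @ 3.6600
    (7,2) via x @ 4.0068  # hit
  → r_4 = 4.0068
beam 5: φ=45°, α=15°
  direction (0.9659, 0.2588); cell (3,4); t to first gridline: x 0.4866, y 0.6568 (then +1.0353 / +3.8637)
    (4,4) via x @ 0.4866
    (4,5) via y @ 0.6568
    (5,5) via x @ 1.5219
    (6,5) via x @ 2.5571
    (7,5) via x @ 3.5924  # hit
  → r_5 = 3.5924
beam 6: φ=90°, α=60°
  direction (0.5000, 0.8660); cell (3,4); t to first gridline: x 0.9400, y 0.1963 (then +2.0000 / +1.1547)
    (3,5) via y @ 0.1963  # hit
  → r_6 = 0.1963
beam 7: φ=135°, α=105°
  direction (-0.2588, 0.9659); cell (3,4); t to first gridline: x 2.0478, y 0.1760 (then +3.8637 / +1.0353)
    (3,5) via y @ 0.1760  # hit
  → r_7 = 0.1760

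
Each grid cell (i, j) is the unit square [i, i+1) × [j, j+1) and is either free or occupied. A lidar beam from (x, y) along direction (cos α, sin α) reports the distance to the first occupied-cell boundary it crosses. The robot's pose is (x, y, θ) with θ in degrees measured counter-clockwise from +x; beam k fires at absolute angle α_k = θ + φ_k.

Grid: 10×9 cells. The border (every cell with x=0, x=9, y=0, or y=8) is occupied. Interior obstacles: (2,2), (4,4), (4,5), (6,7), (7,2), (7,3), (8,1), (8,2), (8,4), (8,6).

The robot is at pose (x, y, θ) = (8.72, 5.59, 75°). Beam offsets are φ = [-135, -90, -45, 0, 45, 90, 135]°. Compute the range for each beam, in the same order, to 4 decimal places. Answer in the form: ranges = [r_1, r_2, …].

beam 1: φ=-135°, α=300°
  dir = (cos 300°, sin 300°) = (0.5000, -0.8660); from cell (8,5)
  next x-line at t=0.5600, next y-line at t=0.6813; Δt_x=2.0000, Δt_y=1.1547
    x: enter (9,5) at t=0.5600 ← occupied
  → r_1 = 0.5600
beam 2: φ=-90°, α=345°
  dir = (cos 345°, sin 345°) = (0.9659, -0.2588); from cell (8,5)
  next x-line at t=0.2899, next y-line at t=2.2796; Δt_x=1.0353, Δt_y=3.8637
    x: enter (9,5) at t=0.2899 ← occupied
  → r_2 = 0.2899
beam 3: φ=-45°, α=30°
  dir = (cos 30°, sin 30°) = (0.8660, 0.5000); from cell (8,5)
  next x-line at t=0.3233, next y-line at t=0.8200; Δt_x=1.1547, Δt_y=2.0000
    x: enter (9,5) at t=0.3233 ← occupied
  → r_3 = 0.3233
beam 4: φ=0°, α=75°
  dir = (cos 75°, sin 75°) = (0.2588, 0.9659); from cell (8,5)
  next x-line at t=1.0818, next y-line at t=0.4245; Δt_x=3.8637, Δt_y=1.0353
    y: enter (8,6) at t=0.4245 ← occupied
  → r_4 = 0.4245
beam 5: φ=45°, α=120°
  dir = (cos 120°, sin 120°) = (-0.5000, 0.8660); from cell (8,5)
  next x-line at t=1.4400, next y-line at t=0.4734; Δt_x=2.0000, Δt_y=1.1547
    y: enter (8,6) at t=0.4734 ← occupied
  → r_5 = 0.4734
beam 6: φ=90°, α=165°
  dir = (cos 165°, sin 165°) = (-0.9659, 0.2588); from cell (8,5)
  next x-line at t=0.7454, next y-line at t=1.5841; Δt_x=1.0353, Δt_y=3.8637
    x: enter (7,5) at t=0.7454
    y: enter (7,6) at t=1.5841
    x: enter (6,6) at t=1.7807
    x: enter (5,6) at t=2.8160
    x: enter (4,6) at t=3.8512
    x: enter (3,6) at t=4.8865
    y: enter (3,7) at t=5.4478
    x: enter (2,7) at t=5.9218
    x: enter (1,7) at t=6.9571
    x: enter (0,7) at t=7.9923 ← occupied
  → r_6 = 7.9923
beam 7: φ=135°, α=210°
  dir = (cos 210°, sin 210°) = (-0.8660, -0.5000); from cell (8,5)
  next x-line at t=0.8314, next y-line at t=1.1800; Δt_x=1.1547, Δt_y=2.0000
    x: enter (7,5) at t=0.8314
    y: enter (7,4) at t=1.1800
    x: enter (6,4) at t=1.9861
    x: enter (5,4) at t=3.1408
    y: enter (5,3) at t=3.1800
    x: enter (4,3) at t=4.2955
    y: enter (4,2) at t=5.1800
    x: enter (3,2) at t=5.4502
    x: enter (2,2) at t=6.6049 ← occupied
  → r_7 = 6.6049

ranges = [0.5600, 0.2899, 0.3233, 0.4245, 0.4734, 7.9923, 6.6049]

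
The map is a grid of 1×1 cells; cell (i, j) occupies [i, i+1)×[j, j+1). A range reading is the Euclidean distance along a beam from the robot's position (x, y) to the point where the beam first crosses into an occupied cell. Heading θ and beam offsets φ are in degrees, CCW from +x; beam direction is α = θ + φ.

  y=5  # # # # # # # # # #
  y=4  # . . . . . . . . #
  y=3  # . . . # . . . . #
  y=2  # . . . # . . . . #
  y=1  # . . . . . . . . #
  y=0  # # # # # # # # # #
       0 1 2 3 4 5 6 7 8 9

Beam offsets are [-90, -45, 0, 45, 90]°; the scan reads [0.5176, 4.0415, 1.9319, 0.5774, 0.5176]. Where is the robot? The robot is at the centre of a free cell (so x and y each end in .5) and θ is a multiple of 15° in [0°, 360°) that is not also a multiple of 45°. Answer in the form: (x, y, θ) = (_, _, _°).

(x, y, θ) = (4.5, 1.5, 195°)

The pose lattice has 30·16 = 480 candidates. Test each by forward raycasting.
  (8.5, 2.5, 150°): beam 1 = 1.0000 ≠ 0.5176 ✗
  (5.5, 2.5, 255°): beam 2 = 0.5774 ≠ 4.0415 ✗
  (5.5, 2.5, 165°): beam 1 = 2.5882 ≠ 0.5176 ✗
  (5.5, 1.5, 165°): beam 1 = 3.6235 ≠ 0.5176 ✗
  (3.5, 2.5, 300°): beam 1 = 2.8868 ≠ 0.5176 ✗
  …
  (4.5, 1.5, 195°): r_1=0.5176, r_2=4.0415, r_3=1.9319, r_4=0.5774, r_5=0.5176 — all match ✓
No second candidate reproduces the full scan.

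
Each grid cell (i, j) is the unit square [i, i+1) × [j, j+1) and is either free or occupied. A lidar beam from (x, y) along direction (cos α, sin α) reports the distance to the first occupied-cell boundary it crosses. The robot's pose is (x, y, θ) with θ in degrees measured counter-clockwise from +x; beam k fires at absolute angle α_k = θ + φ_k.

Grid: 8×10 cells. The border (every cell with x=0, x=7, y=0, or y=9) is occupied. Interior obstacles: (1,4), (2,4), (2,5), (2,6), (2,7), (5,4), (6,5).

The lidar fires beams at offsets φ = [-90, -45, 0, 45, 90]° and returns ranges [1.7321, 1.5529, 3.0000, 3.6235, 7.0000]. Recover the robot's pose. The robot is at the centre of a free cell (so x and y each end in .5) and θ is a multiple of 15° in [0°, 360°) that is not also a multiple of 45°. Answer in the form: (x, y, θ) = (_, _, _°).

(x, y, θ) = (3.5, 2.5, 330°)

The pose lattice has 41·16 = 656 candidates. Test each by forward raycasting.
  (6.5, 4.5, 285°): beam 1 = 0.5176 ≠ 1.7321 ✗
  (4.5, 7.5, 150°): beam 4 = 1.5529 ≠ 3.6235 ✗
  (3.5, 7.5, 150°): beam 3 = 0.5774 ≠ 3.0000 ✗
  …
  (3.5, 2.5, 330°): r_1=1.7321, r_2=1.5529, r_3=3.0000, r_4=3.6235, r_5=7.0000 — all match ✓
Only this pose fits every beam.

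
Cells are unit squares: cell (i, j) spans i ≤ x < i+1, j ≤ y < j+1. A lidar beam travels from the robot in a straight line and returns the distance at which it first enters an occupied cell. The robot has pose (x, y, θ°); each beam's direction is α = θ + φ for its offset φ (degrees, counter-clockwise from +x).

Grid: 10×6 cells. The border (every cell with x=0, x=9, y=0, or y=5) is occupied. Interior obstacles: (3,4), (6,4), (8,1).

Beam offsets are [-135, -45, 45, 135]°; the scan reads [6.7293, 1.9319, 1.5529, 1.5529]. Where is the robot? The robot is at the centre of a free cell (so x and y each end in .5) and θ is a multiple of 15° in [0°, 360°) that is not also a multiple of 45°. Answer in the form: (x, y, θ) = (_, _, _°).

Enumerate (i+0.5, j+0.5, θ) over the 29 free cells and 16 admissible headings. For each, cast all 4 beams and compare to the given ranges.
  (8.5, 2.5, 195°): beam 1 = 1.0000 ≠ 6.7293 ✗
  (8.5, 4.5, 60°): beam 1 = 1.9319 ≠ 6.7293 ✗
  (4.5, 2.5, 330°): beam 1 = 3.6235 ≠ 6.7293 ✗
  (7.5, 3.5, 210°): beam 1 = 1.5529 ≠ 6.7293 ✗
  …
  (7.5, 3.5, 330°): r_1=6.7293, r_2=1.9319, r_3=1.5529, r_4=1.5529 — all match ✓
Only this pose fits every beam.

(x, y, θ) = (7.5, 3.5, 330°)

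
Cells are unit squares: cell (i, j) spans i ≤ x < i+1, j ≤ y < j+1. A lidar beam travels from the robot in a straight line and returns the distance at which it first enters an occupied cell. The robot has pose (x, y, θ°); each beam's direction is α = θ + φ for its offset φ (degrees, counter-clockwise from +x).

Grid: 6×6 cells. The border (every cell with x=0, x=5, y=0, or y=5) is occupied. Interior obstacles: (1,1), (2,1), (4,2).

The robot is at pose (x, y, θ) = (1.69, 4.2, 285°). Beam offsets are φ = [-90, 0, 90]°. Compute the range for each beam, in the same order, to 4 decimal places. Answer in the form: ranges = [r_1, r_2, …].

beam 1: φ=-90°, α=195°
  d=(-0.9659,-0.2588)  start (1,4)  tX=0.7143 tY=0.7727  stride 1/|dx|=1.0353 1/|dy|=3.8637
    cross x-line → (0,4), t=0.7143 (wall)
  → r_1 = 0.7143
beam 2: φ=0°, α=285°
  d=(0.2588,-0.9659)  start (1,4)  tX=1.1977 tY=0.2071  stride 1/|dx|=3.8637 1/|dy|=1.0353
    cross y-line → (1,3), t=0.2071
    cross x-line → (2,3), t=1.1977
    cross y-line → (2,2), t=1.2423
    cross y-line → (2,1), t=2.2776 (wall)
  → r_2 = 2.2776
beam 3: φ=90°, α=15°
  d=(0.9659,0.2588)  start (1,4)  tX=0.3209 tY=3.0910  stride 1/|dx|=1.0353 1/|dy|=3.8637
    cross x-line → (2,4), t=0.3209
    cross x-line → (3,4), t=1.3562
    cross x-line → (4,4), t=2.3915
    cross y-line → (4,5), t=3.0910 (wall)
  → r_3 = 3.0910

ranges = [0.7143, 2.2776, 3.0910]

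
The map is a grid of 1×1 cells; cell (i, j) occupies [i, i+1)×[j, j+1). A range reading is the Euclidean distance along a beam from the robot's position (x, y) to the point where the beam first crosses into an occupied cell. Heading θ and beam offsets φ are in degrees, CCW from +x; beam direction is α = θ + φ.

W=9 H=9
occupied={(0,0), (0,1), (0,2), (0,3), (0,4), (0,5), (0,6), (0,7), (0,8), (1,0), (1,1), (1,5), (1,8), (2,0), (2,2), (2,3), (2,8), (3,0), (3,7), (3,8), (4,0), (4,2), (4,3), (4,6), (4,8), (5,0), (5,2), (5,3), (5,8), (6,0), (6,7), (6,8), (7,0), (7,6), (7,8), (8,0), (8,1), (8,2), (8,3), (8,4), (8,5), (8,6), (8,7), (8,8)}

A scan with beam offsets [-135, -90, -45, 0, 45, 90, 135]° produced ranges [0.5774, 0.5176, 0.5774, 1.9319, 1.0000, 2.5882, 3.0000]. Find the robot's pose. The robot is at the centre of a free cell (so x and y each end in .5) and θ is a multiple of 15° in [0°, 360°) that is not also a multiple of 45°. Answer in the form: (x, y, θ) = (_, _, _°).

(x, y, θ) = (1.5, 4.5, 255°)

Candidates: 37 free-cell centres × 16 headings = 592 poses. Raycast each; keep the one whose scan matches to 4 dp.
  (2.5, 6.5, 255°): beam 1 = 1.7321 ≠ 0.5774 ✗
  (4.5, 7.5, 60°): beam 1 = 0.5176 ≠ 0.5774 ✗
  (5.5, 4.5, 15°): beam 3 = 2.8868 ≠ 0.5774 ✗
  (3.5, 3.5, 240°): beam 1 = 4.6587 ≠ 0.5774 ✗
  (5.5, 6.5, 195°): beam 1 = 1.0000 ≠ 0.5774 ✗
  …
  (1.5, 4.5, 255°): r_1=0.5774, r_2=0.5176, r_3=0.5774, r_4=1.9319, r_5=1.0000, r_6=2.5882, r_7=3.0000 — all match ✓
Unique over the lattice → pose = (1.5, 4.5, 255°).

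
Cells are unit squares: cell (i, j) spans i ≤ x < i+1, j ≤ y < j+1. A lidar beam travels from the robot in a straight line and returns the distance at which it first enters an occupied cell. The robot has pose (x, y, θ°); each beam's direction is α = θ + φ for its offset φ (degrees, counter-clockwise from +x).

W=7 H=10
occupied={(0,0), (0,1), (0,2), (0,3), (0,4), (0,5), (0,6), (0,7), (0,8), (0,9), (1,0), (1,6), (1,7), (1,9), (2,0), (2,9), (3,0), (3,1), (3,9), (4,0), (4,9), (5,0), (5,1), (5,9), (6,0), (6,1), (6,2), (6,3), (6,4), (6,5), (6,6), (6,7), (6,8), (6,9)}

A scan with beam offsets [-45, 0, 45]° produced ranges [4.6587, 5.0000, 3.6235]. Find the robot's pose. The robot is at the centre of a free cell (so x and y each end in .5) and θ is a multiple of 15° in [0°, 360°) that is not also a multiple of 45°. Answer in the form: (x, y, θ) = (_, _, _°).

(x, y, θ) = (2.5, 5.5, 300°)

Candidates: 36 free-cell centres × 16 headings = 576 poses. Raycast each; keep the one whose scan matches to 4 dp.
  (4.5, 2.5, 150°): beam 1 = 6.7293 ≠ 4.6587 ✗
  (3.5, 8.5, 15°): beam 1 = 2.8868 ≠ 4.6587 ✗
  (2.5, 6.5, 345°): beam 1 = 5.1962 ≠ 4.6587 ✗
  …
  (2.5, 5.5, 300°): r_1=4.6587, r_2=5.0000, r_3=3.6235 — all match ✓
No second candidate reproduces the full scan.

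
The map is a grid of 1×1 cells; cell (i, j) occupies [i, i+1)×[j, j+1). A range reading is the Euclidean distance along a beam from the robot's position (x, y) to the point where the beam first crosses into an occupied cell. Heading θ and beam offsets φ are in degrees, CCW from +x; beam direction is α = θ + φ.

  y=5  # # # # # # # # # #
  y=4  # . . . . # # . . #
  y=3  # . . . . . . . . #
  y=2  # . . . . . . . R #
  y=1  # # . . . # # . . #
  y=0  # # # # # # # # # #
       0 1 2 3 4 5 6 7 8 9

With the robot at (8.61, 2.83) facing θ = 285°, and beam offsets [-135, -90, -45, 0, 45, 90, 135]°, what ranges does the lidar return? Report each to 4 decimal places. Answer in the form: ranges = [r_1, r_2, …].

beam 1: φ=-135°, α=150°
  cosα=-0.8660 sinα=0.5000 | (8,2) | tMaxX 0.7044 tMaxY 0.3400 | tΔX 1.1547 tΔY 2.0000
    t=0.3400 [y] (8,3)
    t=0.7044 [x] (7,3)
    t=1.8591 [x] (6,3)
    t=2.3400 [y] (6,4) — stop
  → r_1 = 2.3400
beam 2: φ=-90°, α=195°
  cosα=-0.9659 sinα=-0.2588 | (8,2) | tMaxX 0.6315 tMaxY 3.2069 | tΔX 1.0353 tΔY 3.8637
    t=0.6315 [x] (7,2)
    t=1.6668 [x] (6,2)
    t=2.7021 [x] (5,2)
    t=3.2069 [y] (5,1) — stop
  → r_2 = 3.2069
beam 3: φ=-45°, α=240°
  cosα=-0.5000 sinα=-0.8660 | (8,2) | tMaxX 1.2200 tMaxY 0.9584 | tΔX 2.0000 tΔY 1.1547
    t=0.9584 [y] (8,1)
    t=1.2200 [x] (7,1)
    t=2.1131 [y] (7,0) — stop
  → r_3 = 2.1131
beam 4: φ=0°, α=285°
  cosα=0.2588 sinα=-0.9659 | (8,2) | tMaxX 1.5068 tMaxY 0.8593 | tΔX 3.8637 tΔY 1.0353
    t=0.8593 [y] (8,1)
    t=1.5068 [x] (9,1) — stop
  → r_4 = 1.5068
beam 5: φ=45°, α=330°
  cosα=0.8660 sinα=-0.5000 | (8,2) | tMaxX 0.4503 tMaxY 1.6600 | tΔX 1.1547 tΔY 2.0000
    t=0.4503 [x] (9,2) — stop
  → r_5 = 0.4503
beam 6: φ=90°, α=15°
  cosα=0.9659 sinα=0.2588 | (8,2) | tMaxX 0.4038 tMaxY 0.6568 | tΔX 1.0353 tΔY 3.8637
    t=0.4038 [x] (9,2) — stop
  → r_6 = 0.4038
beam 7: φ=135°, α=60°
  cosα=0.5000 sinα=0.8660 | (8,2) | tMaxX 0.7800 tMaxY 0.1963 | tΔX 2.0000 tΔY 1.1547
    t=0.1963 [y] (8,3)
    t=0.7800 [x] (9,3) — stop
  → r_7 = 0.7800

ranges = [2.3400, 3.2069, 2.1131, 1.5068, 0.4503, 0.4038, 0.7800]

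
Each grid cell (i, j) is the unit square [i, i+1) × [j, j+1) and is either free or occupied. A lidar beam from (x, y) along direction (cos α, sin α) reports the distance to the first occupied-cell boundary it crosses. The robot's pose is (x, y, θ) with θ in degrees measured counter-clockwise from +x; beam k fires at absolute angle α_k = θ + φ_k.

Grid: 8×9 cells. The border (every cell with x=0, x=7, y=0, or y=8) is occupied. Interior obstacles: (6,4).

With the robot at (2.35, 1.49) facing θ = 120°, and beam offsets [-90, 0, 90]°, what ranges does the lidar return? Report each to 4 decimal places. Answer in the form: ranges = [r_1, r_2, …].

ranges = [5.0200, 2.7000, 0.9800]

beam 1: φ=-90°, α=30°
  d=(0.8660,0.5000)  start (2,1)  tX=0.7506 tY=1.0200  stride 1/|dx|=1.1547 1/|dy|=2.0000
    cross x-line → (3,1), t=0.7506
    cross y-line → (3,2), t=1.0200
    cross x-line → (4,2), t=1.9053
    cross y-line → (4,3), t=3.0200
    cross x-line → (5,3), t=3.0600
    cross x-line → (6,3), t=4.2147
    cross y-line → (6,4), t=5.0200 (wall)
  → r_1 = 5.0200
beam 2: φ=0°, α=120°
  d=(-0.5000,0.8660)  start (2,1)  tX=0.7000 tY=0.5889  stride 1/|dx|=2.0000 1/|dy|=1.1547
    cross y-line → (2,2), t=0.5889
    cross x-line → (1,2), t=0.7000
    cross y-line → (1,3), t=1.7436
    cross x-line → (0,3), t=2.7000 (wall)
  → r_2 = 2.7000
beam 3: φ=90°, α=210°
  d=(-0.8660,-0.5000)  start (2,1)  tX=0.4041 tY=0.9800  stride 1/|dx|=1.1547 1/|dy|=2.0000
    cross x-line → (1,1), t=0.4041
    cross y-line → (1,0), t=0.9800 (wall)
  → r_3 = 0.9800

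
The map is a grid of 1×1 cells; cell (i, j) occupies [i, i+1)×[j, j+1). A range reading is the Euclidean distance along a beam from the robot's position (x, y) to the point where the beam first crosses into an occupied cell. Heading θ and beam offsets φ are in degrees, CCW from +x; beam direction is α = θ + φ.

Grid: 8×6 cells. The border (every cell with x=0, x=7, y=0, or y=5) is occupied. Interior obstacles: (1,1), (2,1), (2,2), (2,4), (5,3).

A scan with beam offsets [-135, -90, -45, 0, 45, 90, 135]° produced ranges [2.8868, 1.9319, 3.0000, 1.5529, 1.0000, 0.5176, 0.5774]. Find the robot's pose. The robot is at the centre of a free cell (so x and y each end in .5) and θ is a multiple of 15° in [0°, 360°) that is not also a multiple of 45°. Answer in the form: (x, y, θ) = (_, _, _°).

(x, y, θ) = (4.5, 1.5, 165°)

Candidates: 19 free-cell centres × 16 headings = 304 poses. Raycast each; keep the one whose scan matches to 4 dp.
  (3.5, 3.5, 165°): beam 1 = 3.0000 ≠ 2.8868 ✗
  (3.5, 2.5, 165°): beam 1 = 1.7321 ≠ 2.8868 ✗
  (5.5, 4.5, 330°): beam 1 = 4.6587 ≠ 2.8868 ✗
  …
  (4.5, 1.5, 165°): r_1=2.8868, r_2=1.9319, r_3=3.0000, r_4=1.5529, r_5=1.0000, r_6=0.5176, r_7=0.5774 — all match ✓
Unique over the lattice → pose = (4.5, 1.5, 165°).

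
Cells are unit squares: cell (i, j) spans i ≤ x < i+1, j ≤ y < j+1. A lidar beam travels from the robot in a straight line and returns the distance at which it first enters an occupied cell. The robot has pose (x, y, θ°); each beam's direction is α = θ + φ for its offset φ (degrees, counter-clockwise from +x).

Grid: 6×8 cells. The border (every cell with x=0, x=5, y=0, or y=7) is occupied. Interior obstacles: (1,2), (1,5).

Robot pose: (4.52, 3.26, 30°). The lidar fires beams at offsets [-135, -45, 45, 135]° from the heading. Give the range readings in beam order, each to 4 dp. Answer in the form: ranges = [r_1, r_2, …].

ranges = [2.3397, 0.4969, 1.8546, 3.6442]

beam 1: φ=-135°, α=255°
  d=(-0.2588,-0.9659)  start (4,3)  tX=2.0091 tY=0.2692  stride 1/|dx|=3.8637 1/|dy|=1.0353
    cross y-line → (4,2), t=0.2692
    cross y-line → (4,1), t=1.3044
    cross x-line → (3,1), t=2.0091
    cross y-line → (3,0), t=2.3397 (wall)
  → r_1 = 2.3397
beam 2: φ=-45°, α=345°
  d=(0.9659,-0.2588)  start (4,3)  tX=0.4969 tY=1.0046  stride 1/|dx|=1.0353 1/|dy|=3.8637
    cross x-line → (5,3), t=0.4969 (wall)
  → r_2 = 0.4969
beam 3: φ=45°, α=75°
  d=(0.2588,0.9659)  start (4,3)  tX=1.8546 tY=0.7661  stride 1/|dx|=3.8637 1/|dy|=1.0353
    cross y-line → (4,4), t=0.7661
    cross y-line → (4,5), t=1.8014
    cross x-line → (5,5), t=1.8546 (wall)
  → r_3 = 1.8546
beam 4: φ=135°, α=165°
  d=(-0.9659,0.2588)  start (4,3)  tX=0.5383 tY=2.8591  stride 1/|dx|=1.0353 1/|dy|=3.8637
    cross x-line → (3,3), t=0.5383
    cross x-line → (2,3), t=1.5736
    cross x-line → (1,3), t=2.6089
    cross y-line → (1,4), t=2.8591
    cross x-line → (0,4), t=3.6442 (wall)
  → r_4 = 3.6442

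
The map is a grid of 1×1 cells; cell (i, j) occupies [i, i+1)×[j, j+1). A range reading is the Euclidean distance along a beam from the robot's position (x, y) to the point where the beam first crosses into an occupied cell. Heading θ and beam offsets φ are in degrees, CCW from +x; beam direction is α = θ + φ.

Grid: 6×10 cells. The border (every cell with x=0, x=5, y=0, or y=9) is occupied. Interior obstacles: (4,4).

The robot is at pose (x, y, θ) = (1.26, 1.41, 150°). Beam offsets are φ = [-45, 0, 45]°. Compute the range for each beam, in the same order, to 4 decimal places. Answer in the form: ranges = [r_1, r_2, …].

beam 1: φ=-45°, α=105°
  direction (-0.2588, 0.9659); cell (1,1); t to first gridline: x 1.0046, y 0.6108 (then +3.8637 / +1.0353)
    (1,2) via y @ 0.6108
    (0,2) via x @ 1.0046  # hit
  → r_1 = 1.0046
beam 2: φ=0°, α=150°
  direction (-0.8660, 0.5000); cell (1,1); t to first gridline: x 0.3002, y 1.1800 (then +1.1547 / +2.0000)
    (0,1) via x @ 0.3002  # hit
  → r_2 = 0.3002
beam 3: φ=45°, α=195°
  direction (-0.9659, -0.2588); cell (1,1); t to first gridline: x 0.2692, y 1.5841 (then +1.0353 / +3.8637)
    (0,1) via x @ 0.2692  # hit
  → r_3 = 0.2692

ranges = [1.0046, 0.3002, 0.2692]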